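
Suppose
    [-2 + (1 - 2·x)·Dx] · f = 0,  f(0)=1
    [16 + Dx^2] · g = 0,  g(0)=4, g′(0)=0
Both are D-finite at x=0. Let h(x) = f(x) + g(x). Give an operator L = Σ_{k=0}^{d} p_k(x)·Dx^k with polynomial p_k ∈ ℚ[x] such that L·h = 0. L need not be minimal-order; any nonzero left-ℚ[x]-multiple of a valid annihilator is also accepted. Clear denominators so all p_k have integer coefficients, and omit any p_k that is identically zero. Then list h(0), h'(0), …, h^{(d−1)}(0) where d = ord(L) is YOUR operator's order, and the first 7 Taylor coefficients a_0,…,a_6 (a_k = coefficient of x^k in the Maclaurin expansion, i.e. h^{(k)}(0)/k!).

L = (160 - 256·x + 256·x^2) + (-48 + 224·x - 384·x^2 + 256·x^3)·Dx + (10 - 16·x + 16·x^2)·Dx^2 + (-3 + 14·x - 24·x^2 + 16·x^3)·Dx^3  (order 3).
h: a_k = 5, 2, -28, 8, 176/3, 32, 1856/45, …
ICs: h(0) = 5, h′(0) = 2, h′′(0) = -56.

f: a_k = 1, 2, 4, 8, 16, 32, 64, …
g: a_k = 4, 0, -32, 0, 128/3, 0, -1024/45, …
h₀=f+g: left-lcm gives L₀, ord ≤ 3.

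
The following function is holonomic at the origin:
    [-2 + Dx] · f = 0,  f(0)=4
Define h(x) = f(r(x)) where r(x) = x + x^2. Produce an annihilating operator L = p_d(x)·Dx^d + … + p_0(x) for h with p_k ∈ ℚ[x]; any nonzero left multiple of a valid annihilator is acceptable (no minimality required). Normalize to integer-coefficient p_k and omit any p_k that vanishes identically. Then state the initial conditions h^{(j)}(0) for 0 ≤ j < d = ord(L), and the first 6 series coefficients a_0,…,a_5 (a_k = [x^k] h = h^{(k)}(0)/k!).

f: a_k = 4, 8, 8, 16/3, 8/3, 16/15, …
h₀=f(r): pull back L_f along r ⇒ L₀.
L = (-2 - 4·x) + Dx  (order 1).
h: a_k = 4, 8, 16, 64/3, 80/3, 416/15, …
ICs: h(0) = 4.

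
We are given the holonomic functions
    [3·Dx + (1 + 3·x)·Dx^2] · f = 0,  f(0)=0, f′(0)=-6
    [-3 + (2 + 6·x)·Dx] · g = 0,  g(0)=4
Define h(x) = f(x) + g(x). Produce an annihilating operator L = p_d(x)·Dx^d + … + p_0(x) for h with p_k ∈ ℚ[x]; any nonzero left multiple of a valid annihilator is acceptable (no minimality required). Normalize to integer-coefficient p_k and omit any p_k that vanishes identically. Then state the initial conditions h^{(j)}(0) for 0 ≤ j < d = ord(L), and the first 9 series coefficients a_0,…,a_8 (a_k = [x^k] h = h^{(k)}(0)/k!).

f: a_k = 0, -6, 9, -18, 81/2, -486/5, 243, -4374/7, 6561/4, …
g: a_k = 4, 6, -9/2, 27/4, -405/32, 1701/64, -15309/256, 72171/512, -2814669/8192, …
Sum ⇒ L₀ = lclm(L_f,L_g) in ℚ(x)⟨Dx⟩.
L = 9·Dx + (15 + 45·x)·Dx^2 + (2 + 12·x + 18·x^2)·Dx^3  (order 3).
h: a_k = 4, 0, 9/2, -45/4, 891/32, -22599/320, 46899/256, -1734291/3584, 10622259/8192, …
ICs: h(0) = 4, h′(0) = 0, h′′(0) = 9.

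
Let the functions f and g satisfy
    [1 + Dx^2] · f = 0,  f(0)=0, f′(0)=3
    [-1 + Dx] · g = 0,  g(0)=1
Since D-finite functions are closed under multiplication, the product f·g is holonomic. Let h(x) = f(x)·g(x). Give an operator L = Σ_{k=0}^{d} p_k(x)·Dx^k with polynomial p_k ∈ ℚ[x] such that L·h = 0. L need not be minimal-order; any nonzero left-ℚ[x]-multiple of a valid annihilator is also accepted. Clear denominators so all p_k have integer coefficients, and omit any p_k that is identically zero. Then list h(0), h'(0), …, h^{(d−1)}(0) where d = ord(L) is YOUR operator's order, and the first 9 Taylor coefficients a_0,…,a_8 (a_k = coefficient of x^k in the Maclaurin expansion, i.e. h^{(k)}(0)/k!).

f: a_k = 0, 3, 0, -1/2, 0, 1/40, 0, -1/1680, 0, …
g: a_k = 1, 1, 1/2, 1/6, 1/24, 1/120, 1/720, 1/5040, 1/40320, …
h₀=f·g: eliminate ⇒ L₀, order ≤ 2·1.
L = 2 - 2·Dx + Dx^2  (order 2).
h: a_k = 0, 3, 3, 1, 0, -1/10, -1/30, -1/210, 0, …
ICs: h(0) = 0, h′(0) = 3.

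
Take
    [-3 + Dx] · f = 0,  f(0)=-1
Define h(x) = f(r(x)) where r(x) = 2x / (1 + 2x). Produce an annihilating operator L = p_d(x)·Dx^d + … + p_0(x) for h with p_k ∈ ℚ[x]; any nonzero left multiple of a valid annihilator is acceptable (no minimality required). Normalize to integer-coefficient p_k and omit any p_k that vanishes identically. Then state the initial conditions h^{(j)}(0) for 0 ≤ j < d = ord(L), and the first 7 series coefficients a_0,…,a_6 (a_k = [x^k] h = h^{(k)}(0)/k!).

f: a_k = -1, -3, -9/2, -9/2, -27/8, -81/40, -81/80, …
h₀=f(r): pull back L_f along r ⇒ L₀.
L = -6 + (1 + 4·x + 4·x^2)·Dx  (order 1).
h: a_k = -1, -6, -6, 12, -6, -84/5, 276/5, …
ICs: h(0) = -1.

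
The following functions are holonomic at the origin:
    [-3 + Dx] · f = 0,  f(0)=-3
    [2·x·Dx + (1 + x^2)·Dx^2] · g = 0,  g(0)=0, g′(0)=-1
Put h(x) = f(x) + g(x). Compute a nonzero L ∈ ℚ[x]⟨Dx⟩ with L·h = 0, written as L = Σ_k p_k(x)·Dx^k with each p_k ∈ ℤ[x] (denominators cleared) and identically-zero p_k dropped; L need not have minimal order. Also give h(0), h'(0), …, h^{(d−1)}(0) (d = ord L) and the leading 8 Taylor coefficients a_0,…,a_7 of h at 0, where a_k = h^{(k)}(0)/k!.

f: a_k = -3, -9, -27/2, -27/2, -81/8, -243/40, -243/80, -729/560, …
g: a_k = 0, -1, 0, 1/3, 0, -1/5, 0, 1/7, …
L₀ := lclm(L_f,L_g); ord L₀ ≤ 1+2.
L = (6 - 18·x - 18·x^2 - 18·x^3)·Dx + (-11 - 12·x^2 - 9·x^4)·Dx^2 + (3 + 2·x + 6·x^2 + 2·x^3 + 3·x^4)·Dx^3  (order 3).
h: a_k = -3, -10, -27/2, -79/6, -81/8, -251/40, -243/80, -649/560, …
ICs: h(0) = -3, h′(0) = -10, h′′(0) = -27.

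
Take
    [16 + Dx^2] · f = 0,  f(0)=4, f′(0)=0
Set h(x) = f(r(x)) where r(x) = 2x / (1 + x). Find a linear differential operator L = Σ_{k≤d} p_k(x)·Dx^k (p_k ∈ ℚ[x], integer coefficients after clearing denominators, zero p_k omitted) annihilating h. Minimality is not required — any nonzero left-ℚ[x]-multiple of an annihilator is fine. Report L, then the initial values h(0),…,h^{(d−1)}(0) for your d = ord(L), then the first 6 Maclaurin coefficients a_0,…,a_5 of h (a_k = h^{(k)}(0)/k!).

f: a_k = 4, 0, -32, 0, 128/3, 0, …
Change of var in L_f (x↦r) gives L₀.
L = 64 + (2 + 6·x + 6·x^2 + 2·x^3)·Dx + (1 + 4·x + 6·x^2 + 4·x^3 + x^4)·Dx^2  (order 2).
h: a_k = 4, 0, -128, 256, 896/3, -6656/3, …
ICs: h(0) = 4, h′(0) = 0.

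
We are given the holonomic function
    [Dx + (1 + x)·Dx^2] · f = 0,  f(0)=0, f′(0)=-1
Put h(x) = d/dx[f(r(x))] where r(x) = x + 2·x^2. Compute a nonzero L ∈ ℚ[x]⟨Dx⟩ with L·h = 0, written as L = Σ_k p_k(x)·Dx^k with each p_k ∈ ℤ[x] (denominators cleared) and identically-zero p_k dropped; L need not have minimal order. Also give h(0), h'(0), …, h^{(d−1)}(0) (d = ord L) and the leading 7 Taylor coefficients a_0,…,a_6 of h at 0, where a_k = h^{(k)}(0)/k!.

f: a_k = 0, -1, 1/2, -1/3, 1/4, -1/5, 1/6, …
Substitute x→r, Dx→(1/r')Dx; clear ⇒ L₀.
h=h₀': d/dx-closure on L₀ ⇒ L.
L = (-3 + 4·x + 8·x^2) + (1 + 5·x + 6·x^2 + 8·x^3)·Dx  (order 1).
h: a_k = -1, -3, 5, 1, -11, 9, 13, …
ICs: h(0) = -1.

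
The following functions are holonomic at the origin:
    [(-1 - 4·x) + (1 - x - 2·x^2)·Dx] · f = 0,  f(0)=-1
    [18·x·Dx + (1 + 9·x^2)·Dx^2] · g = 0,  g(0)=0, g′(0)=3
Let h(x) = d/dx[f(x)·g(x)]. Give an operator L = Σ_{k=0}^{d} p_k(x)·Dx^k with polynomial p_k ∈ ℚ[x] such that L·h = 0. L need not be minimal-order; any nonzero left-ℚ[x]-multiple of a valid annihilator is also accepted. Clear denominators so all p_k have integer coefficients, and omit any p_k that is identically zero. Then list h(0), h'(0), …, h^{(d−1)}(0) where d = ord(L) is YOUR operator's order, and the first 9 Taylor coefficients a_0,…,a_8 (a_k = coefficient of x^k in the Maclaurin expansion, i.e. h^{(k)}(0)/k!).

f: a_k = -1, -1, -3, -5, -11, -21, -43, -85, -171, …
g: a_k = 0, 3, 0, -9, 0, 243/5, 0, -2187/7, 0, …
Product ⇒ symmetric product L₀, ord ≤ 2.
Derive L from L₀ (diff closure).
L = (-30 + 2106·x^2 + 3888·x^3 + 11664·x^4) + (15 + 78·x + 27·x^2 + 306·x^3 + 3888·x^4 + 7776·x^5)·Dx + (-2 - 7·x - 59·x^2 + 9·x^3 - 261·x^4 + 648·x^5 + 972·x^6)·Dx^2  (order 2).
h: a_k = -3, -6, 0, -24, -273, -1998/5, 4782/5, 192/7, -601749/35, …
ICs: h(0) = -3, h′(0) = -6.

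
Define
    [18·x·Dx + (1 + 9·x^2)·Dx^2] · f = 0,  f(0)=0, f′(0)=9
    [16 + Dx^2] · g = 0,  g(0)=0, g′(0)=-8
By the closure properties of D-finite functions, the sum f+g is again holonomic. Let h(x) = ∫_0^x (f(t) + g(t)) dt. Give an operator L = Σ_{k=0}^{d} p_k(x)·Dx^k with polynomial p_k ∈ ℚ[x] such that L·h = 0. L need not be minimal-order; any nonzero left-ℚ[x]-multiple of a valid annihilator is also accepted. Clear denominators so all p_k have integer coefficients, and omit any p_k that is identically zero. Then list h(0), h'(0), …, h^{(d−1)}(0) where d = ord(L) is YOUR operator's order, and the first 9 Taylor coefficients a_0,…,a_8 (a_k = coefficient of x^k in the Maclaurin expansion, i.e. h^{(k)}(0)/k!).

L = (-13248·x + 181440·x^3 + 186624·x^5)·Dx^2 + (-16 + 6048·x^2 + 66096·x^4 + 93312·x^6)·Dx^3 + (-828·x + 11340·x^3 + 11664·x^5)·Dx^4 + (-1 + 378·x^2 + 4131·x^4 + 5832·x^6)·Dx^5  (order 5).
h: a_k = 0, 0, 1/2, 0, -17/12, 0, 1931/90, 0, -293197/2520, …
ICs: h(0) = 0, h′(0) = 0, h′′(0) = 1, h′′′(0) = 0, h′′′′(0) = -34.

f: a_k = 0, 9, 0, -27, 0, 729/5, 0, -6561/7, 0, …
g: a_k = 0, -8, 0, 64/3, 0, -256/15, 0, 2048/315, 0, …
f+g: L₀ = lclm(L_f,L_g), ord ≤ 2+2.
Integrate: L := L₀·Dx.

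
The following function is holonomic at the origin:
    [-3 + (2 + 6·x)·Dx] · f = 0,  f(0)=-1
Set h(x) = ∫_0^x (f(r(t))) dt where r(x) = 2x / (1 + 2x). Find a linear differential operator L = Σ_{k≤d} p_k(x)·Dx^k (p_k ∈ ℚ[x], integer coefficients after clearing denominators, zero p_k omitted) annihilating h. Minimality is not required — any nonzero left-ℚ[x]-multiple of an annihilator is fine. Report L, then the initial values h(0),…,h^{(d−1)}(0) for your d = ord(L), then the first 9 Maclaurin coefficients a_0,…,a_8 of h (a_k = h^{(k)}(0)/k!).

f: a_k = -1, -3/2, 9/8, -27/16, 405/128, -1701/256, 15309/1024, -72171/2048, 2814669/32768, …
Change of var in L_f (x↦r) gives L₀.
h=∫h₀ ⇒ L = L₀·Dx.
L = -3·Dx + (1 + 10·x + 16·x^2)·Dx^2  (order 2).
h: a_k = 0, -1, -3/2, 7/2, -87/8, 1677/40, -3023/16, 106305/112, -658335/128, …
ICs: h(0) = 0, h′(0) = -1.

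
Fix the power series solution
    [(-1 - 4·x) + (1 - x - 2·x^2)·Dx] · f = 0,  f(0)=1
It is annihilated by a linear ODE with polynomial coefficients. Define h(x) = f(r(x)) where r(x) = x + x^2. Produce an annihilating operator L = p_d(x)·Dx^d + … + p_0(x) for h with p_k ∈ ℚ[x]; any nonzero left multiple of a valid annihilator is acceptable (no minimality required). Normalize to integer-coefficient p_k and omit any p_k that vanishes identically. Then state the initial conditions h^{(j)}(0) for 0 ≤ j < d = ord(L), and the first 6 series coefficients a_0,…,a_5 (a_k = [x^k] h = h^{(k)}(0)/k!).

L = (1 + 6·x + 12·x^2 + 8·x^3) + (-1 + x + 3·x^2 + 4·x^3 + 2·x^4)·Dx  (order 1).
h: a_k = 1, 1, 4, 11, 29, 80, …
ICs: h(0) = 1.

f: a_k = 1, 1, 3, 5, 11, 21, …
L₀ from L_f via x↦r, Dx↦r'^{-1}Dx.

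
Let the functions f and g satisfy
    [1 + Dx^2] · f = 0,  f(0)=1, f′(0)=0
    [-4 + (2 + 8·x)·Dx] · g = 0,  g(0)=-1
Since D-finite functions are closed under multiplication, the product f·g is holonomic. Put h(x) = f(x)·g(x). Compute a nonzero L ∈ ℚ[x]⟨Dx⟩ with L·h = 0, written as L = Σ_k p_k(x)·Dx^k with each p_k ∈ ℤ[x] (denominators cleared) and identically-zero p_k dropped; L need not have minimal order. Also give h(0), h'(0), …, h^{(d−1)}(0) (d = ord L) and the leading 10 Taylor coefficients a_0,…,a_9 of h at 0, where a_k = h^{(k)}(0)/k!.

f: a_k = 1, 0, -1/2, 0, 1/24, 0, -1/720, 0, 1/40320, 0, …
g: a_k = -1, -2, 2, -4, 10, -28, 84, -264, 858, -2860, …
Product ⇒ symmetric product L₀, ord ≤ 2.
L = (13 + 8·x + 16·x^2) + (-4 - 16·x)·Dx + (1 + 8·x + 16·x^2)·Dx^2  (order 2).
h: a_k = -1, -2, 5/2, -3, 215/24, -313/12, 56941/720, -90059/360, 32917807/40320, -6113321/2240, …
ICs: h(0) = -1, h′(0) = -2.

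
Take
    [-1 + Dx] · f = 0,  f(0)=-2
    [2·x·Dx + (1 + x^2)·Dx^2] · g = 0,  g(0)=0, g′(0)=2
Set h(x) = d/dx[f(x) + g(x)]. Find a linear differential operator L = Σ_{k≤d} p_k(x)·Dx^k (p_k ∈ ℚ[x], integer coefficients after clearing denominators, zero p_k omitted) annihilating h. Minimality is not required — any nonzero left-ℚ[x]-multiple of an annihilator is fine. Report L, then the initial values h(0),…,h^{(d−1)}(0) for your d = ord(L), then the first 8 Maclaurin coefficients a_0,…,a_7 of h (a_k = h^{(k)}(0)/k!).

f: a_k = -2, -2, -1, -1/3, -1/12, -1/60, -1/360, -1/2520, …
g: a_k = 0, 2, 0, -2/3, 0, 2/5, 0, -2/7, …
f+g: L₀ = lclm(L_f,L_g), ord ≤ 1+2.
Derive L from L₀ (diff closure).
L = (2 - 4·x - 2·x^2) + (-3 + 3·x + x^2 - x^3)·Dx + (1 + x + x^2 + x^3)·Dx^2  (order 2).
h: a_k = 0, -2, -3, -1/3, 23/12, -1/60, -721/360, -1/2520, …
ICs: h(0) = 0, h′(0) = -2.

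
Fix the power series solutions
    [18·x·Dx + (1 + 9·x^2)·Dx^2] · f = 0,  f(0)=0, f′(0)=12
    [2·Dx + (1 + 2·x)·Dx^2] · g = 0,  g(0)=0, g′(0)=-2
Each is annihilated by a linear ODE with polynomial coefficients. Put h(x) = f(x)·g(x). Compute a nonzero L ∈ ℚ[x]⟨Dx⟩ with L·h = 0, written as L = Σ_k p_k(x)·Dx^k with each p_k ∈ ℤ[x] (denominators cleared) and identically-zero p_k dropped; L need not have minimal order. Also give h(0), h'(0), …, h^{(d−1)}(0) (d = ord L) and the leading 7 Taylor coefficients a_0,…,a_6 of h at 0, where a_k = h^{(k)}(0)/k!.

L = (792 + 3024·x + 22680·x^2 + 102384·x^3 + 174960·x^4 + 151632·x^5 + 104976·x^7)·Dx + (332 + 4752·x + 28908·x^2 + 127008·x^3 + 351216·x^4 + 542376·x^5 + 408240·x^6 + 157464·x^7 + 367416·x^8)·Dx^2 + (44 + 916·x + 6696·x^2 + 27252·x^3 + 85860·x^4 + 193428·x^5 + 279936·x^6 + 224532·x^7 + 157464·x^8 + 209952·x^9)·Dx^3 + (10 + 76·x + 418·x^2 + 1728·x^3 + 5391·x^4 + 12960·x^5 + 24948·x^6 + 34992·x^7 + 29889·x^8 + 26244·x^9 + 26244·x^10)·Dx^4  (order 4).
h: a_k = 0, 0, -24, 24, 40, -24, -1848/5, …
ICs: h(0) = 0, h′(0) = 0, h′′(0) = -48, h′′′(0) = 144.

f: a_k = 0, 12, 0, -36, 0, 972/5, 0, …
g: a_k = 0, -2, 2, -8/3, 4, -32/5, 32/3, …
f·g: L₀ = L_f ⊗_s L_g, ord ≤ 2·2.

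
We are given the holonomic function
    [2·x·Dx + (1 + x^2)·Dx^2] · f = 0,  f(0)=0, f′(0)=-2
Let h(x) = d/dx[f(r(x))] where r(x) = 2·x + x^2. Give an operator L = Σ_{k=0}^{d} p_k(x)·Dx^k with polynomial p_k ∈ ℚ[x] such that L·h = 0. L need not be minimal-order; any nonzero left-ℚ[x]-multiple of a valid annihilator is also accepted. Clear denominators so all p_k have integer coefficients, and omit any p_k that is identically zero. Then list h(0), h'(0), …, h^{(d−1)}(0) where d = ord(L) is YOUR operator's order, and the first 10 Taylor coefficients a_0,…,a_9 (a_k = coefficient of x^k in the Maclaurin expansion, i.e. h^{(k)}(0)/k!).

f: a_k = 0, -2, 0, 2/3, 0, -2/5, 0, 2/7, 0, -2/9, …
L₀ from L_f via x↦r, Dx↦r'^{-1}Dx.
h₀' ⇒ L via d/dx closure of L₀.
L = (-1 + 8·x + 16·x^2 + 12·x^3 + 3·x^4) + (1 + x + 4·x^2 + 8·x^3 + 5·x^4 + x^5)·Dx  (order 1).
h: a_k = -4, -4, 16, 32, -44, -188, 32, 896, 668, -3524, …
ICs: h(0) = -4.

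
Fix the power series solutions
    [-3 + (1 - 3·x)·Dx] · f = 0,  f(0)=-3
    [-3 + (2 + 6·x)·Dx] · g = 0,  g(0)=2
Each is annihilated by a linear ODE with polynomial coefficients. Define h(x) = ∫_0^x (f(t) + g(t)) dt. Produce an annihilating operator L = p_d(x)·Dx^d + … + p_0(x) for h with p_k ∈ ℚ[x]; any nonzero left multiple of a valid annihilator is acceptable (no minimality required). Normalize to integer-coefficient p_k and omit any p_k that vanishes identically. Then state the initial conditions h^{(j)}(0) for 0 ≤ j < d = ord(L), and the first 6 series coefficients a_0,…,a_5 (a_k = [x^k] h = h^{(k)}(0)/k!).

f: a_k = -3, -9, -27, -81, -243, -729, …
g: a_k = 2, 3, -9/4, 27/8, -405/64, 1701/128, …
f+g: L₀ = lclm(L_f,L_g), ord ≤ 1+1.
h=∫₀ˣh₀: take L = L₀·Dx.
L = (-45 - 81·x)·Dx + (27 + 126·x + 243·x^2)·Dx^2 + (-2 - 18·x + 18·x^2 + 162·x^3)·Dx^3  (order 3).
h: a_k = 0, -1, -3, -39/4, -621/32, -15957/320, …
ICs: h(0) = 0, h′(0) = -1, h′′(0) = -6.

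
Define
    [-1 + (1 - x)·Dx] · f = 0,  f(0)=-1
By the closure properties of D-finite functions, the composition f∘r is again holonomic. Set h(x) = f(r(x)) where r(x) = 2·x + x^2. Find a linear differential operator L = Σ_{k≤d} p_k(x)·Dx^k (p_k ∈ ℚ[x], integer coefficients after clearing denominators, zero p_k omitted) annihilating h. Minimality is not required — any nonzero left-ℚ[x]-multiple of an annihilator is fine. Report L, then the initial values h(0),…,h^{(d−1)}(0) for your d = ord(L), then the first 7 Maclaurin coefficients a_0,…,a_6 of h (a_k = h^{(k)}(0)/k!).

L = (2 + 2·x) + (-1 + 2·x + x^2)·Dx  (order 1).
h: a_k = -1, -2, -5, -12, -29, -70, -169, …
ICs: h(0) = -1.

f: a_k = -1, -1, -1, -1, -1, -1, -1, …
Substitute x→r, Dx→(1/r')Dx; clear ⇒ L₀.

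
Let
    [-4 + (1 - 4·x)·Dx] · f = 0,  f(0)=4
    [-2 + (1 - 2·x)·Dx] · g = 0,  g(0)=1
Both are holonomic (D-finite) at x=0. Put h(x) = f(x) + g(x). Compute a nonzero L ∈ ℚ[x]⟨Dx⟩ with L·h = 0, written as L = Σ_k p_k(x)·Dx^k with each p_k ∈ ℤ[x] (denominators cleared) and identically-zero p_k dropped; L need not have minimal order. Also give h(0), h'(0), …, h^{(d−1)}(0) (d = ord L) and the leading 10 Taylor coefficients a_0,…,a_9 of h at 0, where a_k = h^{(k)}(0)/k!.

L = -16 + (12 - 32·x)·Dx + (-1 + 6·x - 8·x^2)·Dx^2  (order 2).
h: a_k = 5, 18, 68, 264, 1040, 4128, 16448, 65664, 262400, 1049088, …
ICs: h(0) = 5, h′(0) = 18.

f: a_k = 4, 16, 64, 256, 1024, 4096, 16384, 65536, 262144, 1048576, …
g: a_k = 1, 2, 4, 8, 16, 32, 64, 128, 256, 512, …
Sum ⇒ L₀ = lclm(L_f,L_g) in ℚ(x)⟨Dx⟩.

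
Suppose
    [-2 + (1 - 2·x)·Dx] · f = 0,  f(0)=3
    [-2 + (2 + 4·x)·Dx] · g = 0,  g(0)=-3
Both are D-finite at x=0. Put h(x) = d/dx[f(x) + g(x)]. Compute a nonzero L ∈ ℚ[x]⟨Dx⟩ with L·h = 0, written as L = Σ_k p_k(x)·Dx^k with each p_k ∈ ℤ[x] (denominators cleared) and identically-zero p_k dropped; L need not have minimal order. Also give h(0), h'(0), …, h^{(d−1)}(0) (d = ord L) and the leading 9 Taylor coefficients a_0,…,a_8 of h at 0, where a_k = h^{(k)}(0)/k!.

L = (-36 - 24·x) + (-21 - 108·x - 84·x^2)·Dx + (5 + 6·x - 20·x^2 - 24·x^3)·Dx^2  (order 2).
h: a_k = 3, 27, 135/2, 399/2, 3735/8, 9405/8, 42315/16, 99591/16, 1750167/128, …
ICs: h(0) = 3, h′(0) = 27.

f: a_k = 3, 6, 12, 24, 48, 96, 192, 384, 768, …
g: a_k = -3, -3, 3/2, -3/2, 15/8, -21/8, 63/16, -99/16, 1287/128, …
Weyl lclm of L_f,L_g ⇒ L₀ (ord ≤ 2).
h₀' ⇒ L via d/dx closure of L₀.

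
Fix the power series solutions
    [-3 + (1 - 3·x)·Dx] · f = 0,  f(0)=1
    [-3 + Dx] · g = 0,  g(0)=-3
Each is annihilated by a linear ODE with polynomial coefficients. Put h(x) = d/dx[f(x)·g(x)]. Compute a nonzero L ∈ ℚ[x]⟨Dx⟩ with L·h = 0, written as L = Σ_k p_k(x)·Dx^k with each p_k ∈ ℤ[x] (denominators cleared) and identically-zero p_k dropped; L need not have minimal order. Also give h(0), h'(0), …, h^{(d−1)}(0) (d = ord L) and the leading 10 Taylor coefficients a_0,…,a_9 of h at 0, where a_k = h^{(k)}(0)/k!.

f: a_k = 1, 3, 9, 27, 81, 243, 729, 2187, 6561, 19683, …
g: a_k = -3, -9, -27/2, -27/2, -81/8, -243/40, -243/80, -729/560, -2187/4480, -729/4480, …
f·g: L₀ = L_f ⊗_s L_g, ord ≤ 1·1.
Derive L from L₀ (diff closure).
L = (15 - 36·x + 27·x^2) + (-2 + 9·x - 9·x^2)·Dx  (order 1).
h: a_k = -18, -135, -648, -5265/2, -39609/4, -1426653/40, -499365/4, -239697387/560, -647183601/448, -21572788887/4480, …
ICs: h(0) = -18.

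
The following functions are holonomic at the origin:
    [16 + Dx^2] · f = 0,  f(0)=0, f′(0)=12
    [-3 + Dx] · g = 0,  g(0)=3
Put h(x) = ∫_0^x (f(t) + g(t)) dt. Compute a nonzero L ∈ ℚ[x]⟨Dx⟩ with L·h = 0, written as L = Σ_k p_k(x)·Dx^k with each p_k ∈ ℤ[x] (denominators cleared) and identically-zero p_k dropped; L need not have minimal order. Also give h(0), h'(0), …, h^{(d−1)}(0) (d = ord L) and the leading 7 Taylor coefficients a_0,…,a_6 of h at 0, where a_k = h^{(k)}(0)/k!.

f: a_k = 0, 12, 0, -32, 0, 128/5, 0, …
g: a_k = 3, 9, 27/2, 27/2, 81/8, 243/40, 243/80, …
h₀=f+g: left-lcm gives L₀, ord ≤ 3.
Integrate: L := L₀·Dx.
L = -48·Dx + 16·Dx^2 - 3·Dx^3 + Dx^4  (order 4).
h: a_k = 0, 3, 21/2, 9/2, -37/8, 81/40, 1267/240, …
ICs: h(0) = 0, h′(0) = 3, h′′(0) = 21, h′′′(0) = 27.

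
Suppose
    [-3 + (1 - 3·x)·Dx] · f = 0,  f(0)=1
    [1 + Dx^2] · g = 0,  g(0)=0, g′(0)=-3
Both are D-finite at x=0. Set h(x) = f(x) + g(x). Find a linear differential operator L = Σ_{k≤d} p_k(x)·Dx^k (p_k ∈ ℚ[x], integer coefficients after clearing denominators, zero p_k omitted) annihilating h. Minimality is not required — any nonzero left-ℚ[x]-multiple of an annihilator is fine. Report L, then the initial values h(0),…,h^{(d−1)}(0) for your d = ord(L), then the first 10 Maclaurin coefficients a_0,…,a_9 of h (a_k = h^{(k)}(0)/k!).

L = (165 - 18·x + 27·x^2) + (-19 + 63·x - 27·x^2 + 27·x^3)·Dx + (165 - 18·x + 27·x^2)·Dx^2 + (-19 + 63·x - 27·x^2 + 27·x^3)·Dx^3  (order 3).
h: a_k = 1, 0, 9, 55/2, 81, 9719/40, 729, 3674161/1680, 6561, 2380855679/120960, …
ICs: h(0) = 1, h′(0) = 0, h′′(0) = 18.

f: a_k = 1, 3, 9, 27, 81, 243, 729, 2187, 6561, 19683, …
g: a_k = 0, -3, 0, 1/2, 0, -1/40, 0, 1/1680, 0, -1/120960, …
h₀=f+g: left-lcm gives L₀, ord ≤ 3.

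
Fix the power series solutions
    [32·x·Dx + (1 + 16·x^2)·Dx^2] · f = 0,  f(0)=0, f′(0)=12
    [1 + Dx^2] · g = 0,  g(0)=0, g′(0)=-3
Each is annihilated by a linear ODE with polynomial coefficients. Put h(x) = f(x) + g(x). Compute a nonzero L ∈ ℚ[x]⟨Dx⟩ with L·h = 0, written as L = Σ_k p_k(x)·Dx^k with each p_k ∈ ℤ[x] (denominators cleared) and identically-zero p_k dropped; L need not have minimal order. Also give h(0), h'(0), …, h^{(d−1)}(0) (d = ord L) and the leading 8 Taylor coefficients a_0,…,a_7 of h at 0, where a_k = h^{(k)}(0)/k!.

L = (-6112·x + 99328·x^3 + 8192·x^5)·Dx + (-31 + 1072·x^2 + 25344·x^4 + 4096·x^6)·Dx^2 + (-6112·x + 99328·x^3 + 8192·x^5)·Dx^3 + (-31 + 1072·x^2 + 25344·x^4 + 4096·x^6)·Dx^4  (order 4).
h: a_k = 0, 9, 0, -127/2, 0, 4915/8, 0, -11796479/1680, …
ICs: h(0) = 0, h′(0) = 9, h′′(0) = 0, h′′′(0) = -381.

f: a_k = 0, 12, 0, -64, 0, 3072/5, 0, -49152/7, …
g: a_k = 0, -3, 0, 1/2, 0, -1/40, 0, 1/1680, …
f+g: L₀ = lclm(L_f,L_g), ord ≤ 2+2.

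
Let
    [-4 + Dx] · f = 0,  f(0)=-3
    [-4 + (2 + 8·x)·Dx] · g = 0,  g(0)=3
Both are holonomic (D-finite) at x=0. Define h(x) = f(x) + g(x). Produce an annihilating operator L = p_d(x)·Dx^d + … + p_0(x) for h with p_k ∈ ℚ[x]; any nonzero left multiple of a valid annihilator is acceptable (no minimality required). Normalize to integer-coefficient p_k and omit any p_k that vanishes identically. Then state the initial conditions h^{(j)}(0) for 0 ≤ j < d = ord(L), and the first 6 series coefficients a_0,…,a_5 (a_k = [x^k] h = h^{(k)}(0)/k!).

f: a_k = -3, -12, -24, -32, -32, -128/5, …
g: a_k = 3, 6, -6, 12, -30, 84, …
Weyl lclm of L_f,L_g ⇒ L₀ (ord ≤ 2).
L = (24 + 64·x) + (-10 - 64·x - 128·x^2)·Dx + (1 + 12·x + 32·x^2)·Dx^2  (order 2).
h: a_k = 0, -6, -30, -20, -62, 292/5, …
ICs: h(0) = 0, h′(0) = -6.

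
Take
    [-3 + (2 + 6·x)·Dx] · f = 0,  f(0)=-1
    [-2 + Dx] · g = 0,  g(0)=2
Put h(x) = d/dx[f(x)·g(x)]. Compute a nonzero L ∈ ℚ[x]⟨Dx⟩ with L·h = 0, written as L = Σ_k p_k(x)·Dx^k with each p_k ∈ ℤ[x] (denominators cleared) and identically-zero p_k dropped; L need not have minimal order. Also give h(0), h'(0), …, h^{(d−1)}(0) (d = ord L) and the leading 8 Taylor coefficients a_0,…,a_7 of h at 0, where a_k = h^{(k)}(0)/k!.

f: a_k = -1, -3/2, 9/8, -27/16, 405/128, -1701/256, 15309/1024, -72171/2048, …
g: a_k = 2, 4, 4, 8/3, 4/3, 8/15, 8/45, 16/315, …
h₀=f·g: eliminate ⇒ L₀, order ≤ 1·1.
h=h₀': d/dx-closure on L₀ ⇒ L.
L = (31 + 168·x + 144·x^2) + (-14 - 66·x - 72·x^2)·Dx  (order 1).
h: a_k = -7, -31/2, -181/8, -241/48, -13279/384, 276497/3840, -9930589/46080, 56288873/92160, …
ICs: h(0) = -7.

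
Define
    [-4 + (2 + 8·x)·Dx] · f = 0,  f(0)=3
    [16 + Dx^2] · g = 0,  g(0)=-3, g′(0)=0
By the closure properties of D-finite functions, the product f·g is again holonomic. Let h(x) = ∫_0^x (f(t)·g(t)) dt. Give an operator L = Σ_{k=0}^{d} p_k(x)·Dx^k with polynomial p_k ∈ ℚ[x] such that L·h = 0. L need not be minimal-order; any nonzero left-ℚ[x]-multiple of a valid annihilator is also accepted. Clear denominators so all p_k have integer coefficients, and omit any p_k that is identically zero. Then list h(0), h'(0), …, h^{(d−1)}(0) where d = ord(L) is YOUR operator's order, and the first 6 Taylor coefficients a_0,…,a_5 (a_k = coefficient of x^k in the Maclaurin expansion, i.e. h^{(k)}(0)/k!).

f: a_k = 3, 6, -6, 12, -30, 84, …
g: a_k = -3, 0, 24, 0, -32, 0, …
f·g: L₀ = L_f ⊗_s L_g, ord ≤ 1·2.
∫: right-multiply L₀ by Dx.
L = (28 + 128·x + 256·x^2)·Dx + (-4 - 16·x)·Dx^2 + (1 + 8·x + 16·x^2)·Dx^3  (order 3).
h: a_k = 0, -9, -9, 30, 27, -30, …
ICs: h(0) = 0, h′(0) = -9, h′′(0) = -18.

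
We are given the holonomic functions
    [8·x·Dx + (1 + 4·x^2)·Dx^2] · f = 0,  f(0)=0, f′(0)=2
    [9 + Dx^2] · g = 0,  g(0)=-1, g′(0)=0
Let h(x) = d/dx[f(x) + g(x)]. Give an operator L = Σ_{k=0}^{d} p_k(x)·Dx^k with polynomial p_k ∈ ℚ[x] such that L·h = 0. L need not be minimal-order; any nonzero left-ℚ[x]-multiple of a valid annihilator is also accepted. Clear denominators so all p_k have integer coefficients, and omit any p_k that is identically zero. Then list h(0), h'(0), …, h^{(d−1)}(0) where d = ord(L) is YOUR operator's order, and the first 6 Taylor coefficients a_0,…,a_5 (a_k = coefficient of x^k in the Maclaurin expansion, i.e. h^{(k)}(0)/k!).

f: a_k = 0, 2, 0, -8/3, 0, 32/5, …
g: a_k = -1, 0, 9/2, 0, -27/8, 0, …
f+g: L₀ = lclm(L_f,L_g), ord ≤ 2+2.
Differentiate: ansatz ord ≤ ord L₀ ⇒ L.
L = (-2808·x + 19008·x^3 + 10368·x^5) + (9 + 1548·x^2 + 7344·x^4 + 5184·x^6)·Dx + (-312·x + 2112·x^3 + 1152·x^5)·Dx^2 + (1 + 172·x^2 + 816·x^4 + 576·x^6)·Dx^3  (order 3).
h: a_k = 2, 9, -8, -27/2, 32, 243/40, …
ICs: h(0) = 2, h′(0) = 9, h′′(0) = -16.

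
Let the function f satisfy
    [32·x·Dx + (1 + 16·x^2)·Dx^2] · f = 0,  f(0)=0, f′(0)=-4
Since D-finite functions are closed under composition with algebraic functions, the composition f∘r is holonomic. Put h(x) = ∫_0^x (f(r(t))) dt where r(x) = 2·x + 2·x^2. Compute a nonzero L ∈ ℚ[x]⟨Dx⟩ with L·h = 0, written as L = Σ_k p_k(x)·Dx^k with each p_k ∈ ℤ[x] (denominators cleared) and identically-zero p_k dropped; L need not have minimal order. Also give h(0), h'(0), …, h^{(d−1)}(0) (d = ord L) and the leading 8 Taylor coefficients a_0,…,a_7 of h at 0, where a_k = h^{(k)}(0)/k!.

f: a_k = 0, -4, 0, 64/3, 0, -1024/5, 0, 16384/7, …
Change of var in L_f (x↦r) gives L₀.
h=∫h₀ ⇒ L = L₀·Dx.
L = (-2 + 128·x + 512·x^2 + 768·x^3 + 384·x^4)·Dx^2 + (1 + 2·x + 64·x^2 + 256·x^3 + 320·x^4 + 128·x^5)·Dx^3  (order 3).
h: a_k = 0, 0, -4, -8/3, 128/3, 512/5, -15104/15, -97792/21, …
ICs: h(0) = 0, h′(0) = 0, h′′(0) = -8.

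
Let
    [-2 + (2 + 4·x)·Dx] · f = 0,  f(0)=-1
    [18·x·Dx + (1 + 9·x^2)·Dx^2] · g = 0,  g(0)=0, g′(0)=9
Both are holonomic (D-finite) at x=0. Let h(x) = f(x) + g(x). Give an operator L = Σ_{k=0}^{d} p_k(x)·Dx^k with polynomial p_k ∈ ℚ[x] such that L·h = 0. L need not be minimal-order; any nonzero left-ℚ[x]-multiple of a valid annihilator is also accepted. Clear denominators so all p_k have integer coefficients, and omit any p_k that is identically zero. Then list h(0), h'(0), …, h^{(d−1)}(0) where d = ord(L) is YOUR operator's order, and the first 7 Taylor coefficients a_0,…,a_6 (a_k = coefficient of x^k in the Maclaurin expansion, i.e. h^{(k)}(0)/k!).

L = (-18 - 90·x + 486·x^2 + 486·x^3)·Dx + (-21 - 72·x + 360·x^2 + 1944·x^3 + 1701·x^4)·Dx^2 + (-1 + 16·x + 54·x^2 + 198·x^3 + 567·x^4 + 486·x^5)·Dx^3  (order 3).
h: a_k = -1, 8, 1/2, -55/2, 5/8, 5797/40, 21/16, …
ICs: h(0) = -1, h′(0) = 8, h′′(0) = 1.

f: a_k = -1, -1, 1/2, -1/2, 5/8, -7/8, 21/16, …
g: a_k = 0, 9, 0, -27, 0, 729/5, 0, …
Sum ⇒ L₀ = lclm(L_f,L_g) in ℚ(x)⟨Dx⟩.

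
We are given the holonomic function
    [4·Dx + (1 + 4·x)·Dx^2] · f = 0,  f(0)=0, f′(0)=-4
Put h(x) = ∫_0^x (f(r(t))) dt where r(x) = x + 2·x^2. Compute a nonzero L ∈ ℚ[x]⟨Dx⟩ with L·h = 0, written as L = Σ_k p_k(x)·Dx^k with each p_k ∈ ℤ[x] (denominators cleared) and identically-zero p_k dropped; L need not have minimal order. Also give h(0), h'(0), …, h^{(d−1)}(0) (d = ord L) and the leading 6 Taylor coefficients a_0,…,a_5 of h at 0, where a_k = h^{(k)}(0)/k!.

L = (16·x + 32·x^2)·Dx^2 + (1 + 8·x + 24·x^2 + 32·x^3)·Dx^3  (order 3).
h: a_k = 0, 0, -2, 0, 8/3, -32/5, …
ICs: h(0) = 0, h′(0) = 0, h′′(0) = -4.

f: a_k = 0, -4, 8, -64/3, 64, -1024/5, …
h₀=f(r): pull back L_f along r ⇒ L₀.
Integrate: L := L₀·Dx.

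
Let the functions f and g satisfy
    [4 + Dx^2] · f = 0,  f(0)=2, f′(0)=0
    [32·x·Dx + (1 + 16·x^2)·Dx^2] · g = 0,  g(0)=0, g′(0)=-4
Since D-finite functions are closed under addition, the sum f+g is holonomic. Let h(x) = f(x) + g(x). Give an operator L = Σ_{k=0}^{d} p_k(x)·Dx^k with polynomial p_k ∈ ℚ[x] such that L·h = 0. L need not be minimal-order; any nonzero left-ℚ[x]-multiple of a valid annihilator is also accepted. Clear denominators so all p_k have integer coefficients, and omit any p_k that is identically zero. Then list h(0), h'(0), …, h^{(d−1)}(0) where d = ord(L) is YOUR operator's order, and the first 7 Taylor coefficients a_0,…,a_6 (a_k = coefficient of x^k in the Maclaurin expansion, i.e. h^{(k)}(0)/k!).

L = (-6016·x + 102400·x^3 + 32768·x^5)·Dx + (-28 + 1216·x^2 + 27648·x^4 + 16384·x^6)·Dx^2 + (-1504·x + 25600·x^3 + 8192·x^5)·Dx^3 + (-7 + 304·x^2 + 6912·x^4 + 4096·x^6)·Dx^4  (order 4).
h: a_k = 2, -4, -4, 64/3, 4/3, -1024/5, -8/45, …
ICs: h(0) = 2, h′(0) = -4, h′′(0) = -8, h′′′(0) = 128.

f: a_k = 2, 0, -4, 0, 4/3, 0, -8/45, …
g: a_k = 0, -4, 0, 64/3, 0, -1024/5, 0, …
Sum ⇒ L₀ = lclm(L_f,L_g) in ℚ(x)⟨Dx⟩.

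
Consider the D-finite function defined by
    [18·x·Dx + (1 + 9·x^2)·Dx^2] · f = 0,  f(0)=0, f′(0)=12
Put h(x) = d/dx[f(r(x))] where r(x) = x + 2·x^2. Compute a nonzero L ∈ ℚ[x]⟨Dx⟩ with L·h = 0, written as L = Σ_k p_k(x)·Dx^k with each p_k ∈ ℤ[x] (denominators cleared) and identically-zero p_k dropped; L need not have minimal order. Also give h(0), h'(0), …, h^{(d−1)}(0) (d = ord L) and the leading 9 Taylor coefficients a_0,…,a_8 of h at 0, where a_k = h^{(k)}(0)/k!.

f: a_k = 0, 12, 0, -36, 0, 972/5, 0, -8748/7, 0, …
f∘r: x↦r, Dx↦Dx/r' in L_f ⇒ L₀.
Differentiate: ansatz ord ≤ ord L₀ ⇒ L.
L = (-4 + 18·x + 144·x^2 + 432·x^3 + 432·x^4) + (1 + 4·x + 9·x^2 + 72·x^3 + 180·x^4 + 144·x^5)·Dx  (order 1).
h: a_k = 12, 48, -108, -864, -1188, 9936, 45684, -15552, -726084, …
ICs: h(0) = 12.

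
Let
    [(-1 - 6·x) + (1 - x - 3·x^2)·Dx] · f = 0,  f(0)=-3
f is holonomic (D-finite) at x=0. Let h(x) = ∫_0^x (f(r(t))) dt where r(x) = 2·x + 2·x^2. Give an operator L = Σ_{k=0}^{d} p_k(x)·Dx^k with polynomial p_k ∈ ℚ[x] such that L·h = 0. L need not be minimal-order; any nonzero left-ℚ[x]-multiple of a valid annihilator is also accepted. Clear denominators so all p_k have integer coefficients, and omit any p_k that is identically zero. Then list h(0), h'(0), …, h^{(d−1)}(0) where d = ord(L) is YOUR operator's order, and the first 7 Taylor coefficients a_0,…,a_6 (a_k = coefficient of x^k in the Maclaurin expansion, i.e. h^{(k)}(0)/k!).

f: a_k = -3, -3, -12, -21, -57, -120, -291, …
L₀ from L_f via x↦r, Dx↦r'^{-1}Dx.
Integrate: L := L₀·Dx.
L = (2 + 28·x + 72·x^2 + 48·x^3)·Dx + (-1 + 2·x + 14·x^2 + 24·x^3 + 12·x^4)·Dx^2  (order 2).
h: a_k = 0, -3, -3, -18, -66, -1464/5, -1332, …
ICs: h(0) = 0, h′(0) = -3.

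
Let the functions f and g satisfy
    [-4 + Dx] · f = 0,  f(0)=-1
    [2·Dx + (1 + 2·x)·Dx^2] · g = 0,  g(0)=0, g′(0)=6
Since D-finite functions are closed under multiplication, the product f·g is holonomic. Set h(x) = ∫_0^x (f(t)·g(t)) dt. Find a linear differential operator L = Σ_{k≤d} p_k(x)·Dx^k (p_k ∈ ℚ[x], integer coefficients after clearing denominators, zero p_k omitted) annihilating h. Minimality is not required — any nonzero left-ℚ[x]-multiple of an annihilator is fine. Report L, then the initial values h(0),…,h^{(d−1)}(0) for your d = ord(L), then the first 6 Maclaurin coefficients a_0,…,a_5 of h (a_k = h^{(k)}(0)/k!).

f: a_k = -1, -4, -8, -32/3, -32/3, -128/15, …
g: a_k = 0, 6, -6, 8, -12, 96/5, …
Sym-product of L_f,L_g gives L₀ (≤ ord 2).
h=∫₀ˣh₀: take L = L₀·Dx.
L = (8 + 32·x)·Dx + (-6 - 16·x)·Dx^2 + (1 + 2·x)·Dx^3  (order 3).
h: a_k = 0, 0, -3, -6, -8, -36/5, …
ICs: h(0) = 0, h′(0) = 0, h′′(0) = -6.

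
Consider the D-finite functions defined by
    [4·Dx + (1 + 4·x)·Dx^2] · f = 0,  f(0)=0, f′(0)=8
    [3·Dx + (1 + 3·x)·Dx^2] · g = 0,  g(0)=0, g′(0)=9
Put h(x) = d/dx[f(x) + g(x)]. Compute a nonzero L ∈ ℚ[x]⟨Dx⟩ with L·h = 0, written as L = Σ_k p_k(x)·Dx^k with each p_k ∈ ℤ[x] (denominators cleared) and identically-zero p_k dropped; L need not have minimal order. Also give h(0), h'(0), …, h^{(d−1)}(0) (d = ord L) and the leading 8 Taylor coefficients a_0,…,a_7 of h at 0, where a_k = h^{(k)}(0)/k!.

L = 24 + (14 + 48·x)·Dx + (1 + 7·x + 12·x^2)·Dx^2  (order 2).
h: a_k = 17, -59, 209, -755, 2777, -10379, 39329, -150755, …
ICs: h(0) = 17, h′(0) = -59.

f: a_k = 0, 8, -16, 128/3, -128, 2048/5, -4096/3, 32768/7, …
g: a_k = 0, 9, -27/2, 27, -243/4, 729/5, -729/2, 6561/7, …
f+g: L₀ = lclm(L_f,L_g), ord ≤ 2+2.
h₀' ⇒ L via d/dx closure of L₀.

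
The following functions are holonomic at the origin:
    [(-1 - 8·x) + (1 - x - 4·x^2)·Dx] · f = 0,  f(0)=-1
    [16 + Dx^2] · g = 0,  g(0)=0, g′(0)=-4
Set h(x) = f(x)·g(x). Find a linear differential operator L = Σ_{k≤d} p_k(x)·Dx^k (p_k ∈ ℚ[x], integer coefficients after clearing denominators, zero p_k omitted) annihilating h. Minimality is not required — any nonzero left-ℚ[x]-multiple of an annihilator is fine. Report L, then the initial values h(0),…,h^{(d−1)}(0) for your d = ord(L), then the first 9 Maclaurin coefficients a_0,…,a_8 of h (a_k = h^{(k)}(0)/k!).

f: a_k = -1, -1, -5, -9, -29, -65, -181, -441, -1165, …
g: a_k = 0, -4, 0, 32/3, 0, -128/15, 0, 1024/315, 0, …
Product ⇒ symmetric product L₀, ord ≤ 2.
L = (-8 + 16·x + 64·x^2) + (2 + 16·x)·Dx + (-1 + x + 4·x^2)·Dx^2  (order 2).
h: a_k = 0, 4, 4, 28/3, 76/3, 356/5, 2588/15, 143036/315, 360428/315, …
ICs: h(0) = 0, h′(0) = 4.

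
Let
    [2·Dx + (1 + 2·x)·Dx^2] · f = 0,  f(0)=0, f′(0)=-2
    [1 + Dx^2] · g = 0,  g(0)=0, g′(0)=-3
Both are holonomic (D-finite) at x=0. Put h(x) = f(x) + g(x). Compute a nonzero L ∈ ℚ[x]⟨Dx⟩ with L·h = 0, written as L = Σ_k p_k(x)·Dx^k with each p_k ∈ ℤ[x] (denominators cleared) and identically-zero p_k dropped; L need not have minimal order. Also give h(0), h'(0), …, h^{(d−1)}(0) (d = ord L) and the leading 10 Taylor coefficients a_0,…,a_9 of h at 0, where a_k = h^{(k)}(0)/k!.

f: a_k = 0, -2, 2, -8/3, 4, -32/5, 32/3, -128/7, 32, -512/9, …
g: a_k = 0, -3, 0, 1/2, 0, -1/40, 0, 1/1680, 0, -1/120960, …
h₀=f+g: left-lcm gives L₀, ord ≤ 4.
L = (50 + 8·x + 8·x^2)·Dx + (9 + 22·x + 12·x^2 + 8·x^3)·Dx^2 + (50 + 8·x + 8·x^2)·Dx^3 + (9 + 22·x + 12·x^2 + 8·x^3)·Dx^4  (order 4).
h: a_k = 0, -5, 2, -13/6, 4, -257/40, 32/3, -30719/1680, 32, -6881281/120960, …
ICs: h(0) = 0, h′(0) = -5, h′′(0) = 4, h′′′(0) = -13.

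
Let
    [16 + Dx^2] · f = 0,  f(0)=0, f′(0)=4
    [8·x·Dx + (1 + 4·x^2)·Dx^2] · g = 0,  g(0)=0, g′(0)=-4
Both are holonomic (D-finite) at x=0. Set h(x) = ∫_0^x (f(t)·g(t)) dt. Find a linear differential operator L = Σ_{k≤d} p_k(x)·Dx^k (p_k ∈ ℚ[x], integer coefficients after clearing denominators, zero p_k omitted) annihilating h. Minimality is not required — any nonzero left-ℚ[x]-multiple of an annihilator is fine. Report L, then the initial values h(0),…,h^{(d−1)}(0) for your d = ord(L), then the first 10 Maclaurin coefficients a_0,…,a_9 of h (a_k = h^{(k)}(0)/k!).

L = (2560 + 29696·x^2 + 118784·x^4 + 262144·x^6 + 262144·x^8)·Dx + (1536·x + 14336·x^3 + 49152·x^5 + 65536·x^7)·Dx^2 + (240 + 3008·x^2 + 13824·x^4 + 32768·x^6 + 32768·x^8)·Dx^3 + (96·x + 896·x^3 + 3072·x^5 + 4096·x^7)·Dx^4 + (5 + 72·x^2 + 400·x^4 + 1024·x^6 + 1024·x^8)·Dx^5  (order 5).
h: a_k = 0, 0, 0, -16/3, 0, 64/5, 0, -1280/63, 0, 1024/27, …
ICs: h(0) = 0, h′(0) = 0, h′′(0) = 0, h′′′(0) = -32, h′′′′(0) = 0.

f: a_k = 0, 4, 0, -32/3, 0, 128/15, 0, -1024/315, 0, 2048/2835, …
g: a_k = 0, -4, 0, 16/3, 0, -64/5, 0, 256/7, 0, -1024/9, …
f·g: L₀ = L_f ⊗_s L_g, ord ≤ 2·2.
h=∫₀ˣh₀: take L = L₀·Dx.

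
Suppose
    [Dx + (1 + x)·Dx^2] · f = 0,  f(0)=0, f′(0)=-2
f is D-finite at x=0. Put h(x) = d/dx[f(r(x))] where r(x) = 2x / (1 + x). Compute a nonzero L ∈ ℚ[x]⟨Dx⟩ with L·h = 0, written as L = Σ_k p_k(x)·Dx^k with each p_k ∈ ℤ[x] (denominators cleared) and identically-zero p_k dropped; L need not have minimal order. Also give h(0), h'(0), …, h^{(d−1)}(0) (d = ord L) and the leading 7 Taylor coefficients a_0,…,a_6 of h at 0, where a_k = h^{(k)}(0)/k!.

f: a_k = 0, -2, 1, -2/3, 1/2, -2/5, 1/3, …
Change of var in L_f (x↦r) gives L₀.
h=h₀': d/dx-closure on L₀ ⇒ L.
L = (4 + 6·x) + (1 + 4·x + 3·x^2)·Dx  (order 1).
h: a_k = -4, 16, -52, 160, -484, 1456, -4372, …
ICs: h(0) = -4.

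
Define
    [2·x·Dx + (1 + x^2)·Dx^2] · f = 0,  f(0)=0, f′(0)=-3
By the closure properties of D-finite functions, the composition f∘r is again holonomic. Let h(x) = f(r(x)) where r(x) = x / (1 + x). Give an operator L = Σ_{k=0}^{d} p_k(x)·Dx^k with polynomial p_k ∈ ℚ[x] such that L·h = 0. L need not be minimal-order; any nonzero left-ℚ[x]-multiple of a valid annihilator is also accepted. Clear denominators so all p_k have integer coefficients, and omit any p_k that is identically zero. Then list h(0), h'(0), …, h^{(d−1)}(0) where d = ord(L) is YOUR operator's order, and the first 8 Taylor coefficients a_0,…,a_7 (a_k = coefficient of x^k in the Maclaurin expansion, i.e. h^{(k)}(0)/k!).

f: a_k = 0, -3, 0, 1, 0, -3/5, 0, 3/7, …
f∘r: x↦r, Dx↦Dx/r' in L_f ⇒ L₀.
L = (2 + 4·x)·Dx + (1 + 2·x + 2·x^2)·Dx^2  (order 2).
h: a_k = 0, -3, 3, -2, 0, 12/5, -4, 24/7, …
ICs: h(0) = 0, h′(0) = -3.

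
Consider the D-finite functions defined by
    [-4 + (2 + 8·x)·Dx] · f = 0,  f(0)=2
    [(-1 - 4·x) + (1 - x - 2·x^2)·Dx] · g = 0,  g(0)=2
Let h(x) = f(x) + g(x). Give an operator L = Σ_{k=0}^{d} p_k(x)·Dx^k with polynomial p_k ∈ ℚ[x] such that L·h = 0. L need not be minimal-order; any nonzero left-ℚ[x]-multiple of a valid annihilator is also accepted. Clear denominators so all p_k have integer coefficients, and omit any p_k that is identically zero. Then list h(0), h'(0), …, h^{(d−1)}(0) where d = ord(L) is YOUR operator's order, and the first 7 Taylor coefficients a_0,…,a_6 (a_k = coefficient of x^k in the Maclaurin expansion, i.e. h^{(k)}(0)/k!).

L = (16 + 84·x + 120·x^2 + 160·x^3) + (-10 - 52·x - 204·x^2 - 400·x^3 - 400·x^4)·Dx + (-1 + 7·x + 56·x^2 + 8·x^3 - 200·x^4 - 160·x^5)·Dx^2  (order 2).
h: a_k = 4, 6, 2, 18, 2, 98, -82, …
ICs: h(0) = 4, h′(0) = 6.

f: a_k = 2, 4, -4, 8, -20, 56, -168, …
g: a_k = 2, 2, 6, 10, 22, 42, 86, …
f+g: L₀ = lclm(L_f,L_g), ord ≤ 1+1.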